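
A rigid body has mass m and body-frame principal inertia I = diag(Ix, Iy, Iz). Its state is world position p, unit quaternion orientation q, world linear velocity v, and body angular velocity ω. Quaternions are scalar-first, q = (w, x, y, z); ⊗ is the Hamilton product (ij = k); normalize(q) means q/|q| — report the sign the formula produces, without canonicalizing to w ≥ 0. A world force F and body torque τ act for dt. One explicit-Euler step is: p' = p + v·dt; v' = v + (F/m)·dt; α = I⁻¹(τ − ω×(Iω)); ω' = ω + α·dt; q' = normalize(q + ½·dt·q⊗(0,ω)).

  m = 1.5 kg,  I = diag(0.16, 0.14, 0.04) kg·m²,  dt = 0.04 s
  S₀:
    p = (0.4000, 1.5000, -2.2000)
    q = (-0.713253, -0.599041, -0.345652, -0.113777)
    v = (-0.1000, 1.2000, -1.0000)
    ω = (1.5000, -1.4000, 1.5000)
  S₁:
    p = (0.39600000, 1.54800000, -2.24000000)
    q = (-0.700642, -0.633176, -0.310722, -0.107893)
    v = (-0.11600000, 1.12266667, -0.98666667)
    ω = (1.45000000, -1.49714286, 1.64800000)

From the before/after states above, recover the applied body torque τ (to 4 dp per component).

τ = (0.0100, -0.0700, 0.1900)

Δω = ω₁−ω₀ = (-0.05000000, -0.09714286, 0.14800000)
gyro term ω₀×Iω₀ = (0.2100, 0.2700, 0.0420)
τ = I·(Δω/dt) + ω₀×(Iω₀) = (0.0100, -0.0700, 0.1900)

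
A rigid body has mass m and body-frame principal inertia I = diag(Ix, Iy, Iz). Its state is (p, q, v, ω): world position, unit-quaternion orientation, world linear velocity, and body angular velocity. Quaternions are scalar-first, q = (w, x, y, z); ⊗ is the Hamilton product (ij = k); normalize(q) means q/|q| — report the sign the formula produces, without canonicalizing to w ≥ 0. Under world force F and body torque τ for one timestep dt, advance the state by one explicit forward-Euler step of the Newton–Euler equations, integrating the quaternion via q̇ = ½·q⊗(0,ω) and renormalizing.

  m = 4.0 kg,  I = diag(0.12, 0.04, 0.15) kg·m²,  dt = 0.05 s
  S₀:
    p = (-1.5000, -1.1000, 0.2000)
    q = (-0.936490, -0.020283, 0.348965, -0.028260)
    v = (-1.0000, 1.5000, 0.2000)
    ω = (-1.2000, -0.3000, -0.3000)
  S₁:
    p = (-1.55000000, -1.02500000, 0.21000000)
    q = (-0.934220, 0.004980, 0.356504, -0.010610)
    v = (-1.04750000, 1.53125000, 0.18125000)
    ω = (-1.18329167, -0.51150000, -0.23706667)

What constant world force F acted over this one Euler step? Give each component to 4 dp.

v₁ − v₀ = (-0.04750000, 0.03125000, -0.01875000)
m·(v₁−v₀)/dt = (-3.8000, 2.5000, -1.5000)

F = (-3.8000, 2.5000, -1.5000)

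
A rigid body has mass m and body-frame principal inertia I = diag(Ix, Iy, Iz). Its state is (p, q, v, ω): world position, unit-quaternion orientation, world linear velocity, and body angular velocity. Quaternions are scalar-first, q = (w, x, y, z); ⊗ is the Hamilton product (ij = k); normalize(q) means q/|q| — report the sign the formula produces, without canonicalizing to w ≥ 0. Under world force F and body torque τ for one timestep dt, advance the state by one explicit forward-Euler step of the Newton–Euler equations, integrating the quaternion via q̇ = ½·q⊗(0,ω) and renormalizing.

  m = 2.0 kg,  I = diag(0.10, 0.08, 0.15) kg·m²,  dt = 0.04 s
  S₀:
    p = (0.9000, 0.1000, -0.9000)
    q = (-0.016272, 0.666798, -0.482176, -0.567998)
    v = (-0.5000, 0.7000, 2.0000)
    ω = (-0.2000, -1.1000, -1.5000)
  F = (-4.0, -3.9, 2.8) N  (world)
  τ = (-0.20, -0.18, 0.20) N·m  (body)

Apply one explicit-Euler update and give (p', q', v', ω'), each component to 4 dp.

new position p' = (0.8800, 0.1280, -0.8200)
v' = v + a·dt = (-0.5800, 0.6220, 2.0560)
angular accel α = (-3.1550, -2.0625, 1.3627)
ω' = ω + α·dt = (-0.3262, -1.1825, -1.4455)
Hamilton product q⊗(0,ω) = (-1.2490310, 0.1017206, 1.1316958, -0.8055050)
updated quaternion q' = (-0.0412, 0.6684, -0.4592, -0.5837)

p' = (0.8800, 0.1280, -0.8200)
q' = (-0.0412, 0.6684, -0.4592, -0.5837)
v' = (-0.5800, 0.6220, 2.0560)
ω' = (-0.3262, -1.1825, -1.4455)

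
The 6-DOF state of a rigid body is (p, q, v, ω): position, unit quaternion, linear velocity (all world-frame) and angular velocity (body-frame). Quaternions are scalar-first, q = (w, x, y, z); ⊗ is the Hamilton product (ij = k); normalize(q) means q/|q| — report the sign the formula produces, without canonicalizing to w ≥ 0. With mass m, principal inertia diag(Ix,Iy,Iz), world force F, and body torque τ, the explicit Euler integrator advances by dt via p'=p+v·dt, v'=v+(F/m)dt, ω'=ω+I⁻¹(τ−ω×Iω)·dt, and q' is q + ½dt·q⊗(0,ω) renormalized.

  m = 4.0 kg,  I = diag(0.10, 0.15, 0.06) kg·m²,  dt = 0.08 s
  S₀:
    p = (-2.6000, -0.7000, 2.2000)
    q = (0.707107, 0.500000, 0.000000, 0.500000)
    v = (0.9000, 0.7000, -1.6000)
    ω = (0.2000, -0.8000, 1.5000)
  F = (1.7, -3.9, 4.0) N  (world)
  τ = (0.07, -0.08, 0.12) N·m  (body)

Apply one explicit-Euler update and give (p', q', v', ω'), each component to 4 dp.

a = F/m = (0.4250, -0.9750, 1.0000)
p + v·dt = (-2.5280, -0.6440, 2.0720)
v' = v + a·dt = (0.9340, 0.6220, -1.5200)
ω×(Iω) gyroscopic = (0.1080, 0.0120, -0.0080)
α = I⁻¹(τ − ω×Iω) = (-0.3800, -0.6133, 2.1333)
new body rate ω' = (0.1696, -0.8491, 1.6707)
q⊗(0,ω) = (-0.8500000, 0.5414214, -1.2156856, 0.6606605)
q + ½dt·q⊗(0,ω), renormalized = (0.6715, 0.5204, -0.0485, 0.5252)

p' = (-2.5280, -0.6440, 2.0720)
q' = (0.6715, 0.5204, -0.0485, 0.5252)
v' = (0.9340, 0.6220, -1.5200)
ω' = (0.1696, -0.8491, 1.6707)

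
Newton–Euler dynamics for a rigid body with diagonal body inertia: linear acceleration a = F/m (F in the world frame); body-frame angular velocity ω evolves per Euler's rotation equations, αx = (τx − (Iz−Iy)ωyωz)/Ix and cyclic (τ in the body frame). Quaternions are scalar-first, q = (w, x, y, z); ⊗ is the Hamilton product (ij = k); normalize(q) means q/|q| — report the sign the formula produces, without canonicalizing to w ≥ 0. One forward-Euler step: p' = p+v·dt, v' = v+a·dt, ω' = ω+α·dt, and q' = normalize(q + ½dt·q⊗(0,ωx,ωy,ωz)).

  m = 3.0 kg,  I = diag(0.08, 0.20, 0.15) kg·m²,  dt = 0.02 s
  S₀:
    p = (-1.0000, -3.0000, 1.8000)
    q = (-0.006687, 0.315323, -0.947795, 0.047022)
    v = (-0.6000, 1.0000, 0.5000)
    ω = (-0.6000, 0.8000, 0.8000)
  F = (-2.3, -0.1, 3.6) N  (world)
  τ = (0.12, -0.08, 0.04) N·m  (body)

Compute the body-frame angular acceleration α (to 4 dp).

ω×(Iω) gyroscopic = (-0.0320, 0.0336, -0.0576)
(τ − ω×Iω)/I = (1.9000, -0.5680, 0.6507)

α = (1.9000, -0.5680, 0.6507)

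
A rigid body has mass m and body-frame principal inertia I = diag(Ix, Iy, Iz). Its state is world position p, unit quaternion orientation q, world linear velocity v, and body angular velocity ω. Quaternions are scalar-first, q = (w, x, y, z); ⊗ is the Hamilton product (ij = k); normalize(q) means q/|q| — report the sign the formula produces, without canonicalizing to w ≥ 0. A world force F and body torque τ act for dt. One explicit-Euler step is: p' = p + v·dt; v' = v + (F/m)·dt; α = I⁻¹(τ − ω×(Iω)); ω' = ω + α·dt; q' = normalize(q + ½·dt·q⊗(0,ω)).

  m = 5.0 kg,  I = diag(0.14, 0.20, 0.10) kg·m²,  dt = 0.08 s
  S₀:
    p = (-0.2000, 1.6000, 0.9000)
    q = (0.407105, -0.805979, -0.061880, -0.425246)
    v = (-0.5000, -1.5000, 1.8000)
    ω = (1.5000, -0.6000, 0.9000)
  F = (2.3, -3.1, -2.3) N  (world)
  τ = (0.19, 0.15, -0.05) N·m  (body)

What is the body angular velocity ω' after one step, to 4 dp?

angular accel α = (0.9714, 0.4800, 0.0400)
new body rate ω' = (1.5777, -0.5616, 0.9032)

ω' = (1.5777, -0.5616, 0.9032)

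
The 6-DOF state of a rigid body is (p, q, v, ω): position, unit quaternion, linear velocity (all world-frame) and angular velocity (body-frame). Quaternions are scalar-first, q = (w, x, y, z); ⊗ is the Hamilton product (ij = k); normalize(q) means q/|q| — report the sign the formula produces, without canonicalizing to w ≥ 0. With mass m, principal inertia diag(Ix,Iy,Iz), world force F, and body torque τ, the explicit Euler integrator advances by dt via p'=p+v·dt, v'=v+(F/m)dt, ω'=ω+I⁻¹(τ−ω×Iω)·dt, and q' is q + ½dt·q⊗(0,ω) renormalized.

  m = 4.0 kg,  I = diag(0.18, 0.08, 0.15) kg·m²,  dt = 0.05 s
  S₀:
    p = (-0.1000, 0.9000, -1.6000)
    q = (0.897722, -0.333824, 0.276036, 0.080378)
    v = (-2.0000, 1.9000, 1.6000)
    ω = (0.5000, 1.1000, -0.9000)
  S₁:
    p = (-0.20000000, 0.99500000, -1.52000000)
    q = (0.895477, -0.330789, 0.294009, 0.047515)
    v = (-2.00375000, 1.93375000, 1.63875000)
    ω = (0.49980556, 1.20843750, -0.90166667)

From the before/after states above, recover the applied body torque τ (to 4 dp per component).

τ = (-0.0700, 0.1600, -0.0600)

ω₁ − ω₀ = (-0.00019444, 0.10843750, -0.00166667)
applied torque τ = (-0.0700, 0.1600, -0.0600)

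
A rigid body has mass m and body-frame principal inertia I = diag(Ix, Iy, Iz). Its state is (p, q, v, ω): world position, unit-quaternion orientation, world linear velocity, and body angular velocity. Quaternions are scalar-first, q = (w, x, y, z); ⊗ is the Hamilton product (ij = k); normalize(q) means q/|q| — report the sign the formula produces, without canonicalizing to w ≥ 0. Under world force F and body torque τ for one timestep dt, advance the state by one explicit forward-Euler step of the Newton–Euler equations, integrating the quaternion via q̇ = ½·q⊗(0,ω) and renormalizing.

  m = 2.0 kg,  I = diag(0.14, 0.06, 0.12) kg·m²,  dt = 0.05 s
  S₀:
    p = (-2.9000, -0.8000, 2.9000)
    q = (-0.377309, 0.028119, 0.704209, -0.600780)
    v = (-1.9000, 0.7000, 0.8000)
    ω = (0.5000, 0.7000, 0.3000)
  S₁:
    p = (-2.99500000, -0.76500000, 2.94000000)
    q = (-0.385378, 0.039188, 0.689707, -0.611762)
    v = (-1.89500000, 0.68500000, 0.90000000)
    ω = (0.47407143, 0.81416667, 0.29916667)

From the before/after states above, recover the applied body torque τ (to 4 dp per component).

τ = (-0.0600, 0.1400, -0.0300)

rate change Δω = (-0.02592857, 0.11416667, -0.00083333)
τ = I·(Δω/dt) + ω₀×(Iω₀) = (-0.0600, 0.1400, -0.0300)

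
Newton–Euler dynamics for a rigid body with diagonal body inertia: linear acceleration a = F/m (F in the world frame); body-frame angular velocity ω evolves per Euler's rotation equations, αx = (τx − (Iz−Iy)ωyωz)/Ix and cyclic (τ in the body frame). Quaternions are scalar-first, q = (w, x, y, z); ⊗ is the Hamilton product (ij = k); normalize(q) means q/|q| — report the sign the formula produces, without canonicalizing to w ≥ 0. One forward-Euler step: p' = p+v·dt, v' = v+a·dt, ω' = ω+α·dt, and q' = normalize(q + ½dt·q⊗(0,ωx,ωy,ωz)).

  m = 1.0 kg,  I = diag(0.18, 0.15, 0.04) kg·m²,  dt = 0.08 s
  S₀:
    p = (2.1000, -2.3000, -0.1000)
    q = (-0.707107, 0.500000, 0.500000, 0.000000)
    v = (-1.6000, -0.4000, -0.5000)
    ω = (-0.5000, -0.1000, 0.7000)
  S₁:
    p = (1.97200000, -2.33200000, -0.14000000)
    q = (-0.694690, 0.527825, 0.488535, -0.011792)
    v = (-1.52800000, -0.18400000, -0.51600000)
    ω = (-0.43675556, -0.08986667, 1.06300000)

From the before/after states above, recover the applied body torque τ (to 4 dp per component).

τ = (0.1500, -0.0300, 0.1800)

rate change Δω = (0.06324444, 0.01013333, 0.36300000)
applied torque τ = (0.1500, -0.0300, 0.1800)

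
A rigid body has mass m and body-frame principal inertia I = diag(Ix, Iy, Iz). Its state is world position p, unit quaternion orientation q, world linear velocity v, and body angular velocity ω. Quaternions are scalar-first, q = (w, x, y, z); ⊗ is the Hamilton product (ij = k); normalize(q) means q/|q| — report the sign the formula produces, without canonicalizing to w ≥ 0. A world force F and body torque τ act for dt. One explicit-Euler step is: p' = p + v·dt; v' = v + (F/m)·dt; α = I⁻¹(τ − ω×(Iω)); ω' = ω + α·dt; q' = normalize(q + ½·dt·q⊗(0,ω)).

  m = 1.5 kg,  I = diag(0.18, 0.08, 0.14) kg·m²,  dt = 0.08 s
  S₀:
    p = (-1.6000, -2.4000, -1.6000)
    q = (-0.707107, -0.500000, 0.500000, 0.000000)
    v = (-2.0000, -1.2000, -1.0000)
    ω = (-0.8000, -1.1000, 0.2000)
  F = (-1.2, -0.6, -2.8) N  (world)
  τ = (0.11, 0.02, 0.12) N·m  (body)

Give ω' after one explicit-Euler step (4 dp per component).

angular accel α = (0.6844, 0.3300, 1.4857)
ω' = ω + α·dt = (-0.7452, -1.0736, 0.3189)

ω' = (-0.7452, -1.0736, 0.3189)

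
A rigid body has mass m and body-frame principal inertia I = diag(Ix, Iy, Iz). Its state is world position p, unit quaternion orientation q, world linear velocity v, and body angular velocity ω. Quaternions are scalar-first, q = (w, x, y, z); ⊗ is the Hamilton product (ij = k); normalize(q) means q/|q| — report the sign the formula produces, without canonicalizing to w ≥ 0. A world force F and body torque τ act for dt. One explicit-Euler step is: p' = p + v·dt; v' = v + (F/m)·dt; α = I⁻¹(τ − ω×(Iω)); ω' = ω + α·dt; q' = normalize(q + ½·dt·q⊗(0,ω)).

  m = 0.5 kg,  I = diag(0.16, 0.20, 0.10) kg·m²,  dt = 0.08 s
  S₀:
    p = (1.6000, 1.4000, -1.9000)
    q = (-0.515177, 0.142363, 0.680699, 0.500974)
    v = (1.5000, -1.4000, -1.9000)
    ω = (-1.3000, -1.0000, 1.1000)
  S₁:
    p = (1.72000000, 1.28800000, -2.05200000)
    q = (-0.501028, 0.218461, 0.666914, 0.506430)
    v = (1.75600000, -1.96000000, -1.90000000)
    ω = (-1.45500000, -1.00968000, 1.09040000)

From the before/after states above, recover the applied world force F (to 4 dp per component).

v₁ − v₀ = (0.25600000, -0.56000000, 0.00000000)
m·(v₁−v₀)/dt = (1.6000, -3.5000, 0.0000)

F = (1.6000, -3.5000, 0.0000)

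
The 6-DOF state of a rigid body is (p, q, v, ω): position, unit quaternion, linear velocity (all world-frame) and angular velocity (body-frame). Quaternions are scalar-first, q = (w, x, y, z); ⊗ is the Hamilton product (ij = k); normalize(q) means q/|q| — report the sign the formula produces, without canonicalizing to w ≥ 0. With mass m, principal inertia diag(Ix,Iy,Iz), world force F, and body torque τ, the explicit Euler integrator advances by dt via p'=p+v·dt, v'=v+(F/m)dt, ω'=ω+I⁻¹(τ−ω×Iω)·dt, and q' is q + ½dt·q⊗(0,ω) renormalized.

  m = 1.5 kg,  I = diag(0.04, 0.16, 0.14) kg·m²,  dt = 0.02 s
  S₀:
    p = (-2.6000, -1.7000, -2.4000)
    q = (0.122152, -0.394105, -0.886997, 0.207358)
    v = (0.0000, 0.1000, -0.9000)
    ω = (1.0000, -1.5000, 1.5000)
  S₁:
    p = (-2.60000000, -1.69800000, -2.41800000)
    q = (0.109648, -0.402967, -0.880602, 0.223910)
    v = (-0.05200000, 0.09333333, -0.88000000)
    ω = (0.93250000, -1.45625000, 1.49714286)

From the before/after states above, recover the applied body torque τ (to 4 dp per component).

ω₁ − ω₀ = (-0.06750000, 0.04375000, -0.00285714)
precession coupling = (0.0450, -0.1500, -0.1800)
τ = I·(Δω/dt) + ω₀×(Iω₀) = (-0.0900, 0.2000, -0.2000)

τ = (-0.0900, 0.2000, -0.2000)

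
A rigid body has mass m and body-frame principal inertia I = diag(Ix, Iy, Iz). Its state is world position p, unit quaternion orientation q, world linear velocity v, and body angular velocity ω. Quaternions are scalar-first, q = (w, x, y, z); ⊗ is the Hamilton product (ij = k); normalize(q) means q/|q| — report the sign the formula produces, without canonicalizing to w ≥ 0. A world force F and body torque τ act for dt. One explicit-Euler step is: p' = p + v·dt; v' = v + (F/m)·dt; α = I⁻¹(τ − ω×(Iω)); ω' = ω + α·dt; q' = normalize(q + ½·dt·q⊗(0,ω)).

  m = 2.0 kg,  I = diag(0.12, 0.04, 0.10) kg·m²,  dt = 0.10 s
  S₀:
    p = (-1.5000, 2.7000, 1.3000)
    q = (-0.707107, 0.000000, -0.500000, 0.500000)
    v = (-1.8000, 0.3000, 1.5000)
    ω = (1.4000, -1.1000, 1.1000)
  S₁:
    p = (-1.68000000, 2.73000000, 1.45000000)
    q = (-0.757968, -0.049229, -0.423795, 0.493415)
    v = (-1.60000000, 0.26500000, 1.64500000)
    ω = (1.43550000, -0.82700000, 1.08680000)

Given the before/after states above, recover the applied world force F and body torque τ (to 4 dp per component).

rate change Δω = (0.03550000, 0.27300000, -0.01320000)
τ = I·(Δω/dt) + ω₀×(Iω₀) = (-0.0300, 0.1400, 0.1100)
Δv = v₁−v₀ = (0.20000000, -0.03500000, 0.14500000)
F = m·Δv/dt = (4.0000, -0.7000, 2.9000)

F = (4.0000, -0.7000, 2.9000)
τ = (-0.0300, 0.1400, 0.1100)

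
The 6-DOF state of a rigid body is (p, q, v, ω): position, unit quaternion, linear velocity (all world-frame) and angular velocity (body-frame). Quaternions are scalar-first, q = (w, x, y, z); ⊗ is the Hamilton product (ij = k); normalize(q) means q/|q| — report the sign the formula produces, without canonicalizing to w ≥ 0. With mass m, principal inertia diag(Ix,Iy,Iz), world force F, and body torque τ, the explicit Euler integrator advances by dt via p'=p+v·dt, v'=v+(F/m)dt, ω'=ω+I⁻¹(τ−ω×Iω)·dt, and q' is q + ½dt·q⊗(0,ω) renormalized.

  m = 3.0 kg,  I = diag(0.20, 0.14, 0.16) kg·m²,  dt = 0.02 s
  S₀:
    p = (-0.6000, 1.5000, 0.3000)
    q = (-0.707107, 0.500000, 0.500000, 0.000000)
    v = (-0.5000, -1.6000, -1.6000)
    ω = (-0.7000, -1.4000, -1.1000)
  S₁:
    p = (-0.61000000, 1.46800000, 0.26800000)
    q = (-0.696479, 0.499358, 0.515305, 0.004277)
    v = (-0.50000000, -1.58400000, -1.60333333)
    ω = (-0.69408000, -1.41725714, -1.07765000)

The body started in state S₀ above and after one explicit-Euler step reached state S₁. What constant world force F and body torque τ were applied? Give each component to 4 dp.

Δv = v₁−v₀ = (0.00000000, 0.01600000, -0.00333333)
m·(v₁−v₀)/dt = (0.0000, 2.4000, -0.5000)
ω₁ − ω₀ = (0.00592000, -0.01725714, 0.02235000)
I·α + gyro = (0.0900, -0.0900, 0.1200)

F = (0.0000, 2.4000, -0.5000)
τ = (0.0900, -0.0900, 0.1200)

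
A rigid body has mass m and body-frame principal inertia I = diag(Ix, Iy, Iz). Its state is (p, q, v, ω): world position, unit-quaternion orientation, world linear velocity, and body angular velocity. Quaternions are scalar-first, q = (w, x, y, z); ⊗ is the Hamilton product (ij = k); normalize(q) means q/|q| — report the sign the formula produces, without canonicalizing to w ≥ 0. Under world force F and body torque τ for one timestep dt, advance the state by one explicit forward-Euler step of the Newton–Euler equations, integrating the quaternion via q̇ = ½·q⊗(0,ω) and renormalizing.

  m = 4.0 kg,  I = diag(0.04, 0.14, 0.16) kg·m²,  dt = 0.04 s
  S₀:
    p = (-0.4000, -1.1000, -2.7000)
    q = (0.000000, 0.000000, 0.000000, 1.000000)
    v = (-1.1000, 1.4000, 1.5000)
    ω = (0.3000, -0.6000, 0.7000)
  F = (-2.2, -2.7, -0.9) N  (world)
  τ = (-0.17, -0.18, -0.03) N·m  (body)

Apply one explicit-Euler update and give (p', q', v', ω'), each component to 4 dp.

(τ − ω×Iω)/I = (-4.0400, -1.1057, -0.0750)
new body rate ω' = (0.1384, -0.6442, 0.6970)
Hamilton product q⊗(0,ω) = (-0.7000000, 0.6000000, 0.3000000, 0.0000000)
updated quaternion q' = (-0.0140, 0.0120, 0.0060, 0.9998)
a = F/m = (-0.5500, -0.6750, -0.2250)
new position p' = (-0.4440, -1.0440, -2.6400)
v' = v + a·dt = (-1.1220, 1.3730, 1.4910)

p' = (-0.4440, -1.0440, -2.6400)
q' = (-0.0140, 0.0120, 0.0060, 0.9998)
v' = (-1.1220, 1.3730, 1.4910)
ω' = (0.1384, -0.6442, 0.6970)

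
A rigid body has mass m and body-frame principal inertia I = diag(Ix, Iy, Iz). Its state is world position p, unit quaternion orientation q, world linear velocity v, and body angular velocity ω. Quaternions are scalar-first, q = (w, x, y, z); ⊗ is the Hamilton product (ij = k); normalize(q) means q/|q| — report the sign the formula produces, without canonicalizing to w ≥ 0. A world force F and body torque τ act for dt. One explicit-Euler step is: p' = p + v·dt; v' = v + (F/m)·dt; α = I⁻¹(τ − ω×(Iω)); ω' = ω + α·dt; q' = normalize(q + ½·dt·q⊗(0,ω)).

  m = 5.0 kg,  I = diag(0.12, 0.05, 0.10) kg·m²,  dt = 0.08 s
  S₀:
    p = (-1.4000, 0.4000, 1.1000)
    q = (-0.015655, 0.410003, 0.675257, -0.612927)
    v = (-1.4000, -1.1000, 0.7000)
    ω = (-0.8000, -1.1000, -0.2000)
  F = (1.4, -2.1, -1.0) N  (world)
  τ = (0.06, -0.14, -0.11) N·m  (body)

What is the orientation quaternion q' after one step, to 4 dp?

q' = (0.0222, 0.3776, 0.6978, -0.6083)

2q̇ = q⊗(0,ω) = (0.9481997, -0.7967471, 0.5895627, 0.0923333)
q' = normalize(q + ½dt·q⊗(0,ω)) = (0.0222, 0.3776, 0.6978, -0.6083)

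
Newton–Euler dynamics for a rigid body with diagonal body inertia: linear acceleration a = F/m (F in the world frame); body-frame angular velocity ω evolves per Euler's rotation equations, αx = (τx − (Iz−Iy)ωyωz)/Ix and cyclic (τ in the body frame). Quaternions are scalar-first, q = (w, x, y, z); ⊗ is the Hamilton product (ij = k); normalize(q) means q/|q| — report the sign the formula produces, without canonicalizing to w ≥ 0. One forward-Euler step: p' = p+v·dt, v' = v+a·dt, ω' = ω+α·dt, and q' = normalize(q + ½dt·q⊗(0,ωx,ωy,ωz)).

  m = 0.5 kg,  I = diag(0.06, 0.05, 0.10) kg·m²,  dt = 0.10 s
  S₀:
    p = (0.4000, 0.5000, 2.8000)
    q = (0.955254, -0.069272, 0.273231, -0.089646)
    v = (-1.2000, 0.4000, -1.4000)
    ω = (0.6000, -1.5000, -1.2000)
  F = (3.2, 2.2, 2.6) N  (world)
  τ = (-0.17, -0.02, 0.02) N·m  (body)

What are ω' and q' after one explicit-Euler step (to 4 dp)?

ω' = (0.1667, -1.5976, -1.1890)
q' = (0.9676, -0.0634, 0.1938, -0.1492)

gyro term ω×Iω = (0.0900, 0.0288, 0.0090)
α = I⁻¹(τ − ω×Iω) = (-4.3333, -0.9760, 0.1100)
ω + α·dt = (0.1667, -1.5976, -1.1890)
Hamilton product q⊗(0,ω) = (0.3438345, 0.1108062, -1.5697950, -1.2063354)
q' = normalize(q + ½dt·q⊗(0,ω)) = (0.9676, -0.0634, 0.1938, -0.1492)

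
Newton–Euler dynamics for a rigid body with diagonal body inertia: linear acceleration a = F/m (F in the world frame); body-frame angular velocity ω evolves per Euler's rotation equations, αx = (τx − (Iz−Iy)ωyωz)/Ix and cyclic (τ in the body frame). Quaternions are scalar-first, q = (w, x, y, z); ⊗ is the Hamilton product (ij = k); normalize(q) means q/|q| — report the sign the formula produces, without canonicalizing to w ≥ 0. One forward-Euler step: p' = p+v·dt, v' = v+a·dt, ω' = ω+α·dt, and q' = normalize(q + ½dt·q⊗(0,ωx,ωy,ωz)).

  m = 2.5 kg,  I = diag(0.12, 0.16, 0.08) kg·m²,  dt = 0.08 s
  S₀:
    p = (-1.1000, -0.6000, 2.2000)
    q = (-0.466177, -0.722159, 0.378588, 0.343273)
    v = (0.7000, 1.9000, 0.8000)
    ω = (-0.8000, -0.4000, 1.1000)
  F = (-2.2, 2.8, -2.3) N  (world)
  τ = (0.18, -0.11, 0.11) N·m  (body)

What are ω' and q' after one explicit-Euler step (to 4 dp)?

angular accel α = (1.2067, -0.4675, 1.2150)
ω' = ω + α·dt = (-0.7035, -0.4374, 1.1972)
q⊗(0,ω) = (-0.8038923, 0.9266976, 0.7062273, 0.0789393)
updated quaternion q' = (-0.4975, -0.6840, 0.4062, 0.3459)

ω' = (-0.7035, -0.4374, 1.1972)
q' = (-0.4975, -0.6840, 0.4062, 0.3459)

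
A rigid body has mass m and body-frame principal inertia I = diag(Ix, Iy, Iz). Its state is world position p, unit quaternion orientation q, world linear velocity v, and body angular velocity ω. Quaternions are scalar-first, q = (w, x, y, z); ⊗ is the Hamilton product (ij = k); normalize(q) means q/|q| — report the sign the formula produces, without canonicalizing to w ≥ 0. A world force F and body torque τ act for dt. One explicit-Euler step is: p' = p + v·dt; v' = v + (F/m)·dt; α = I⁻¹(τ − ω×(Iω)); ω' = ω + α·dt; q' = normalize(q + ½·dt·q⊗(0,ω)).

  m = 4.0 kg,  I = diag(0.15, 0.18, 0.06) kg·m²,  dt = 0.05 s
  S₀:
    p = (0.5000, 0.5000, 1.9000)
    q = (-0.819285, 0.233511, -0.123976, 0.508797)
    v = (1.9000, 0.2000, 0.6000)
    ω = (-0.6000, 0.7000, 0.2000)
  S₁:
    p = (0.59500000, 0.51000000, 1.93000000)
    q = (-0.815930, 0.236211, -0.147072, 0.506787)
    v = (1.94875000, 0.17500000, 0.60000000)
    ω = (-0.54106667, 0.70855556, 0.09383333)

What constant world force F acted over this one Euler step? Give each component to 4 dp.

velocity change Δv = (0.04875000, -0.02500000, 0.00000000)
applied force F = (3.9000, -2.0000, 0.0000)

F = (3.9000, -2.0000, 0.0000)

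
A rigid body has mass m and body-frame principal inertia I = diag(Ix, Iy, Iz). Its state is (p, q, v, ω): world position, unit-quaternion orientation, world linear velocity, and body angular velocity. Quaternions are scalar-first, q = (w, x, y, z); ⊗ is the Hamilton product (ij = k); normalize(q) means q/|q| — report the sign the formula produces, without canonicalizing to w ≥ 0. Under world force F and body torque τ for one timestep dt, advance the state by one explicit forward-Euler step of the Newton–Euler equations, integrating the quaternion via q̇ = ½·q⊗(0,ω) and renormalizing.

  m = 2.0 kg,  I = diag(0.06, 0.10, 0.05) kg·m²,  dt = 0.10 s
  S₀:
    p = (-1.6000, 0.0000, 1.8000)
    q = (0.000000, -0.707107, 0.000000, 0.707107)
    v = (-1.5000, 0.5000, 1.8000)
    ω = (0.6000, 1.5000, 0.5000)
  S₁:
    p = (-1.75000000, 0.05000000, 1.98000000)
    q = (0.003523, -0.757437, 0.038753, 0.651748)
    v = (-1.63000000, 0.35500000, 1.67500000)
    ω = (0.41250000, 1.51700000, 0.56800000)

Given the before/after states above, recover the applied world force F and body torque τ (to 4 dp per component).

Δv = v₁−v₀ = (-0.13000000, -0.14500000, -0.12500000)
applied force F = (-2.6000, -2.9000, -2.5000)
ω₁ − ω₀ = (-0.18750000, 0.01700000, 0.06800000)
precession coupling = (-0.0375, 0.0030, 0.0360)
applied torque τ = (-0.1500, 0.0200, 0.0700)

F = (-2.6000, -2.9000, -2.5000)
τ = (-0.1500, 0.0200, 0.0700)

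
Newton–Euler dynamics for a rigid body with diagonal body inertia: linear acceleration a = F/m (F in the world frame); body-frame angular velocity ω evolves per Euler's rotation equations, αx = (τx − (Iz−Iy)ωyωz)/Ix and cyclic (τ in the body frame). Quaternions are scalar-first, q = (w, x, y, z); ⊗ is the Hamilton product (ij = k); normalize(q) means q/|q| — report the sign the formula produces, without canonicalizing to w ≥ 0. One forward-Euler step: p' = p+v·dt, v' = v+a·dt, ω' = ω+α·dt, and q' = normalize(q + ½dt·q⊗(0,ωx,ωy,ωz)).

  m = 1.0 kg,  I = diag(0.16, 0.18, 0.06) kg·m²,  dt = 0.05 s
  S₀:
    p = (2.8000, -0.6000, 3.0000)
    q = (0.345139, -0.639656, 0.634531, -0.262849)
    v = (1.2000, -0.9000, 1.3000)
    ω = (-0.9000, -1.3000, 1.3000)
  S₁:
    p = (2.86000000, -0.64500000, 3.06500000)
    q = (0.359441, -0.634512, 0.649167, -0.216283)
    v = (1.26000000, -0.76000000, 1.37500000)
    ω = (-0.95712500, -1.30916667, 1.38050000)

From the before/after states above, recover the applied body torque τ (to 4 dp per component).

ω₁ − ω₀ = (-0.05712500, -0.00916667, 0.08050000)
precession coupling = (0.2028, -0.1170, 0.0234)
applied torque τ = (0.0200, -0.1500, 0.1200)

τ = (0.0200, -0.1500, 0.1200)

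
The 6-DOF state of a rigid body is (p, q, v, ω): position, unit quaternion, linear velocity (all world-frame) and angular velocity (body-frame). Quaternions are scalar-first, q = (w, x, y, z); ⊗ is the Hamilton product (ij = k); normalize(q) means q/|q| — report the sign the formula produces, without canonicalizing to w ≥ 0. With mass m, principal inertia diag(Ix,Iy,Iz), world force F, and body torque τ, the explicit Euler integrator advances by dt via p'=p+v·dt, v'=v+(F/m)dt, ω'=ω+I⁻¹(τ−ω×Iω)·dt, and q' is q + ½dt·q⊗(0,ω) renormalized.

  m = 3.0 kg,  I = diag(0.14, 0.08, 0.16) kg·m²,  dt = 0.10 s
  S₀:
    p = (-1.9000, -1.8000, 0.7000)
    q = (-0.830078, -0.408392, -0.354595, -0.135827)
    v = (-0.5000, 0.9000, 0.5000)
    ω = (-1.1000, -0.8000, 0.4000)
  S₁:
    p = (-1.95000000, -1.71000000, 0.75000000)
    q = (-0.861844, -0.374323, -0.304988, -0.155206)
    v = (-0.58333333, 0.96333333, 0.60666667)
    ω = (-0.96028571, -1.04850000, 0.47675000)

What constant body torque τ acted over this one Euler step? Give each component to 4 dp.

τ = (0.1700, -0.1900, 0.0700)

Δω = ω₁−ω₀ = (0.13971429, -0.24850000, 0.07675000)
applied torque τ = (0.1700, -0.1900, 0.0700)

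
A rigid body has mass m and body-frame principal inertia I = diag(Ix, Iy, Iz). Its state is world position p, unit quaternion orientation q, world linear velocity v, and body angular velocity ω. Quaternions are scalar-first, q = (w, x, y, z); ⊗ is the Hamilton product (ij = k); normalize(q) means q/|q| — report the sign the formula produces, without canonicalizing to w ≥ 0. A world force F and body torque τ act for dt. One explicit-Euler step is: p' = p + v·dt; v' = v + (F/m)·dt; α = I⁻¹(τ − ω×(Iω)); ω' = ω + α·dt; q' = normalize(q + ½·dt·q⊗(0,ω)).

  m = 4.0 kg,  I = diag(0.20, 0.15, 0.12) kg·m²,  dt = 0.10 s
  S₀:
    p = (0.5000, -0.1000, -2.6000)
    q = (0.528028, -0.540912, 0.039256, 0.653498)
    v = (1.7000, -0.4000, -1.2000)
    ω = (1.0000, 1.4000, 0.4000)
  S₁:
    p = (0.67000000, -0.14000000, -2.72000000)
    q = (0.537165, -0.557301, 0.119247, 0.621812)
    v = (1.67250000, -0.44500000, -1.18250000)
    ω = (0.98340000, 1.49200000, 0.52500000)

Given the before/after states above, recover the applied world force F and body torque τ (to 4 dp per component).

Δv = v₁−v₀ = (-0.02750000, -0.04500000, 0.01750000)
m·(v₁−v₀)/dt = (-1.1000, -1.8000, 0.7000)
Δω = ω₁−ω₀ = (-0.01660000, 0.09200000, 0.12500000)
I·α + gyro = (-0.0500, 0.1700, 0.0800)

F = (-1.1000, -1.8000, 0.7000)
τ = (-0.0500, 0.1700, 0.0800)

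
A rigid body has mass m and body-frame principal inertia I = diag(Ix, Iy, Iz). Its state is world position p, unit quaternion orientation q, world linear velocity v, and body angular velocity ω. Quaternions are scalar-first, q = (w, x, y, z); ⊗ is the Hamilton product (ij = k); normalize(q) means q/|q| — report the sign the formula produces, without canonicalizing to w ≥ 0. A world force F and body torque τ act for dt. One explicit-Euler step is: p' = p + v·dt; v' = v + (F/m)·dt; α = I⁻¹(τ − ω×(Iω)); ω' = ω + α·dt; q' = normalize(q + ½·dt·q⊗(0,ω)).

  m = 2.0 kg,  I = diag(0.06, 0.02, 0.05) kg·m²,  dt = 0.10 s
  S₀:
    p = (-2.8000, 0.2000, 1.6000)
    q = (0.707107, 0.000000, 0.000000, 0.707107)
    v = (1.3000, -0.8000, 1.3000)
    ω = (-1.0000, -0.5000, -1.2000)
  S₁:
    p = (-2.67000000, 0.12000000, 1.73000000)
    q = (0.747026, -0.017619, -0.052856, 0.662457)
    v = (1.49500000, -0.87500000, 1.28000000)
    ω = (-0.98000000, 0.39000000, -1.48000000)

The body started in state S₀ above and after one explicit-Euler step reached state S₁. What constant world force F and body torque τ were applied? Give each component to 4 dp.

Δω = ω₁−ω₀ = (0.02000000, 0.89000000, -0.28000000)
gyro term ω₀×Iω₀ = (0.0180, 0.0120, -0.0200)
applied torque τ = (0.0300, 0.1900, -0.1600)
v₁ − v₀ = (0.19500000, -0.07500000, -0.02000000)
m·(v₁−v₀)/dt = (3.9000, -1.5000, -0.4000)

F = (3.9000, -1.5000, -0.4000)
τ = (0.0300, 0.1900, -0.1600)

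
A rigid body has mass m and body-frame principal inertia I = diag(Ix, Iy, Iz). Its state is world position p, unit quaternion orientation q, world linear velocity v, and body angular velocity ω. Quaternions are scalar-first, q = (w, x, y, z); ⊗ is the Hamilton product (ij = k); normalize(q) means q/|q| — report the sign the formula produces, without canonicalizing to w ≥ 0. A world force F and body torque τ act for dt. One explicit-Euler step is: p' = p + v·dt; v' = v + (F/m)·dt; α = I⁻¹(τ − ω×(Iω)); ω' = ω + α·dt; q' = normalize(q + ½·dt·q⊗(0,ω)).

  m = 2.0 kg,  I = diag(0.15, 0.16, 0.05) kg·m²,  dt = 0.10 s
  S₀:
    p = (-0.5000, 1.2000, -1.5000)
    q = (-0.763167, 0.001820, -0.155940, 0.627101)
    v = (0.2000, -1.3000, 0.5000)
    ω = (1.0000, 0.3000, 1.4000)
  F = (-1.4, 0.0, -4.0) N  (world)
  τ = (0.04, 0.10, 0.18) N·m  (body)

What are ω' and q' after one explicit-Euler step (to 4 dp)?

ω' = (1.0575, 0.2750, 1.7540)
q' = (-0.8018, -0.0564, -0.1356, 0.5793)

α = I⁻¹(τ − ω×Iω) = (0.5747, -0.2500, 3.5400)
ω + α·dt = (1.0575, 0.2750, 1.7540)
q⊗(0,ω) = (-0.8329794, -1.1696133, 0.3956029, -0.9119478)
q' = normalize(q + ½dt·q⊗(0,ω)) = (-0.8018, -0.0564, -0.1356, 0.5793)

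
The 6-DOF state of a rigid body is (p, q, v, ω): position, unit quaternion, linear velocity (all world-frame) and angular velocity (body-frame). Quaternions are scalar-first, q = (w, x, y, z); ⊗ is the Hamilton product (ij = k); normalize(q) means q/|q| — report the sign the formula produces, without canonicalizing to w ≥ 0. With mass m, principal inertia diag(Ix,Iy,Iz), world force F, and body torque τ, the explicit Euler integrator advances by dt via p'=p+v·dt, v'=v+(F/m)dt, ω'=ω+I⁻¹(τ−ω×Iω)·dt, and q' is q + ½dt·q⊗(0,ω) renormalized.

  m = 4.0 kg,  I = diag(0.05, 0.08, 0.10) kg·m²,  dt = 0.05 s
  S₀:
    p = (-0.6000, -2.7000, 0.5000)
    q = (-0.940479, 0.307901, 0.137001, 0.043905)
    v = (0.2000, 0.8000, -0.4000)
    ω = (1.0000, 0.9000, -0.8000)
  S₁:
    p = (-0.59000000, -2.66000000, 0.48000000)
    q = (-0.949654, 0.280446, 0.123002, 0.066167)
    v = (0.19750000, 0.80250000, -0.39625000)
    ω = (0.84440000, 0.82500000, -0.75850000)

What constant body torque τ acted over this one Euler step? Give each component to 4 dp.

rate change Δω = (-0.15560000, -0.07500000, 0.04150000)
τ = I·(Δω/dt) + ω₀×(Iω₀) = (-0.1700, -0.0800, 0.1100)

τ = (-0.1700, -0.0800, 0.1100)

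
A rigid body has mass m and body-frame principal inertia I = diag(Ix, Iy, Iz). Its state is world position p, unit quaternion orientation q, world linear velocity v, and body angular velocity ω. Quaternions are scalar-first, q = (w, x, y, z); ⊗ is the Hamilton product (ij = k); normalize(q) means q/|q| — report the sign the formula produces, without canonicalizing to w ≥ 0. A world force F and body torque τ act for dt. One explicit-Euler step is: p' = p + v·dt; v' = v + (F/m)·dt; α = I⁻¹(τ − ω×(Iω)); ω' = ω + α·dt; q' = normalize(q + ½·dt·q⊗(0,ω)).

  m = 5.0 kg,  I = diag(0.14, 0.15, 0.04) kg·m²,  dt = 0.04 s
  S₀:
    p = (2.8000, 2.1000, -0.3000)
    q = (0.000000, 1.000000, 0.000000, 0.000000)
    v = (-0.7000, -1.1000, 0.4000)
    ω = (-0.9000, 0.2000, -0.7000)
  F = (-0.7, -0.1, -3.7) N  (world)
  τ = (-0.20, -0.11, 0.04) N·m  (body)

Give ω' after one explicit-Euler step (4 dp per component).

gyro term ω×Iω = (0.0154, 0.0630, -0.0018)
(τ − ω×Iω)/I = (-1.5386, -1.1533, 1.0450)
ω' = ω + α·dt = (-0.9615, 0.1539, -0.6582)

ω' = (-0.9615, 0.1539, -0.6582)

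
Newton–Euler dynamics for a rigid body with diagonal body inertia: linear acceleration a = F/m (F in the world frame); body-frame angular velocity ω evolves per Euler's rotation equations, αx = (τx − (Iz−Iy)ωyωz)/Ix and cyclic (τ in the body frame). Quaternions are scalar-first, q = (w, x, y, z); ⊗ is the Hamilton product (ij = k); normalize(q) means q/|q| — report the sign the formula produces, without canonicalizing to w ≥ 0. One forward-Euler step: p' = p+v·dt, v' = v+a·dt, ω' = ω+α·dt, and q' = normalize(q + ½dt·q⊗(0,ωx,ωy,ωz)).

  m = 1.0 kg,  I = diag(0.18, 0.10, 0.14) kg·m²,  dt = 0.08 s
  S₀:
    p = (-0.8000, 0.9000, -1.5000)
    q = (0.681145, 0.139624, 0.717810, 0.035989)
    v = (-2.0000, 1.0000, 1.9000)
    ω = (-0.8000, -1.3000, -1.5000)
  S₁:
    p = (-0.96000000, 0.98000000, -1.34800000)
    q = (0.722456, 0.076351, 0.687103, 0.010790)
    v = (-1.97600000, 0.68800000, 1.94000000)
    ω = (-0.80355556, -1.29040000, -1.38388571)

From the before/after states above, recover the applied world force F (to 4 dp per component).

F = (0.3000, -3.9000, 0.5000)

velocity change Δv = (0.02400000, -0.31200000, 0.04000000)
applied force F = (0.3000, -3.9000, 0.5000)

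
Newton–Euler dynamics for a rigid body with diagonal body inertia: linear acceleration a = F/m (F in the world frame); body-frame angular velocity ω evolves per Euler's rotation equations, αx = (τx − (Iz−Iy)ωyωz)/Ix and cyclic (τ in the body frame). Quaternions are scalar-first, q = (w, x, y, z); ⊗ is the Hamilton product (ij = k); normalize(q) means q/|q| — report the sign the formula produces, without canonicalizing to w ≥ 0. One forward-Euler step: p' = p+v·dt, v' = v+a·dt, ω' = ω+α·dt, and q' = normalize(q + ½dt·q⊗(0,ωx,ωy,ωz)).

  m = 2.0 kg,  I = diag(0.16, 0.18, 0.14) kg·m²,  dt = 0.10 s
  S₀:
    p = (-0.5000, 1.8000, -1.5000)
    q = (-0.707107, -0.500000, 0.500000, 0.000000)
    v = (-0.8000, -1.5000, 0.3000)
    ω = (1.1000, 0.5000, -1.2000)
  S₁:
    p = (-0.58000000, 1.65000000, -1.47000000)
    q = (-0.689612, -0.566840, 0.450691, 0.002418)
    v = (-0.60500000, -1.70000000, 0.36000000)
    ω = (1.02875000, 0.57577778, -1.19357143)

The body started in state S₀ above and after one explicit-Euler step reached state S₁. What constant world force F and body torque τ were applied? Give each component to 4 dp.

velocity change Δv = (0.19500000, -0.20000000, 0.06000000)
applied force F = (3.9000, -4.0000, 1.2000)
rate change Δω = (-0.07125000, 0.07577778, 0.00642857)
ω₀×(Iω₀) = (0.0240, -0.0264, 0.0110)
τ = I·(Δω/dt) + ω₀×(Iω₀) = (-0.0900, 0.1100, 0.0200)

F = (3.9000, -4.0000, 1.2000)
τ = (-0.0900, 0.1100, 0.0200)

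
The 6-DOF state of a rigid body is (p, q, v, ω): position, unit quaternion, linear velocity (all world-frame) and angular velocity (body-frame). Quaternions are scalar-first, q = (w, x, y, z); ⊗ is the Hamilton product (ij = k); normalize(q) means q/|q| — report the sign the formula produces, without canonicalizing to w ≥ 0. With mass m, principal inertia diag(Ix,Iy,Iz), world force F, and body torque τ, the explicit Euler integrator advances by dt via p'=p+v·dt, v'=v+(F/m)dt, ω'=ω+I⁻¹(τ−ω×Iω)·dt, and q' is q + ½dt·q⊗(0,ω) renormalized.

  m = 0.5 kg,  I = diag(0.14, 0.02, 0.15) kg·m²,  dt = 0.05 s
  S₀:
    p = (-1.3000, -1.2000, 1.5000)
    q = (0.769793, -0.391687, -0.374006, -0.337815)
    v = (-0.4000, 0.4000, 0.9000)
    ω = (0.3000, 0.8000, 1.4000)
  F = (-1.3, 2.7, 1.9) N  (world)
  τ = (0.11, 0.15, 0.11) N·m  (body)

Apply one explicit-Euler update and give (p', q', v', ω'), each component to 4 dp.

p' = (-1.3200, -1.1800, 1.5450)
q' = (0.7914, -0.3919, -0.3471, -0.3156)
v' = (-0.5300, 0.6700, 1.0900)
ω' = (0.2873, 1.1855, 1.4463)

linear accel F/m = (-2.6000, 5.4000, 3.8000)
new position p' = (-1.3200, -1.1800, 1.5450)
v' = v + a·dt = (-0.5300, 0.6700, 1.0900)
(τ − ω×Iω)/I = (-0.2543, 7.7100, 0.9253)
ω + α·dt = (0.2873, 1.1855, 1.4463)
Hamilton product q⊗(0,ω) = (0.8896519, -0.0224185, 1.0628517, 0.8765624)
q + ½dt·q⊗(0,ω), renormalized = (0.7914, -0.3919, -0.3471, -0.3156)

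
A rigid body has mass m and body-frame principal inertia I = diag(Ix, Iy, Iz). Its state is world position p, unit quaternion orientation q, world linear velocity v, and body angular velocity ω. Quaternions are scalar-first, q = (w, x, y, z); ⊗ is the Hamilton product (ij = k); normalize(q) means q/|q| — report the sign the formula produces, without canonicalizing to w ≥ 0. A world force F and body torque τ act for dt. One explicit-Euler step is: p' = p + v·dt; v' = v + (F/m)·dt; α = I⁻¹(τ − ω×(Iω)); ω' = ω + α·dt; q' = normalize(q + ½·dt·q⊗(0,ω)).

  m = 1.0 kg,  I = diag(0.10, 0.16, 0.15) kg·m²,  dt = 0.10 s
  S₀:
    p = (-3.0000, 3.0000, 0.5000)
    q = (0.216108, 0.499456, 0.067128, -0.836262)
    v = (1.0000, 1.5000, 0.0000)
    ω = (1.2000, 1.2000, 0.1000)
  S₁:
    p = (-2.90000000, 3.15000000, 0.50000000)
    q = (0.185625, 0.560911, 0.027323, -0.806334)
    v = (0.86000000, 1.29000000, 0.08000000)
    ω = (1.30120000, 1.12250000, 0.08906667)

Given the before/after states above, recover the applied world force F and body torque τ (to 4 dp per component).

Δv = v₁−v₀ = (-0.14000000, -0.21000000, 0.08000000)
applied force F = (-1.4000, -2.1000, 0.8000)
rate change Δω = (0.10120000, -0.07750000, -0.01093333)
I·α + gyro = (0.1000, -0.1300, 0.0700)

F = (-1.4000, -2.1000, 0.8000)
τ = (0.1000, -0.1300, 0.0700)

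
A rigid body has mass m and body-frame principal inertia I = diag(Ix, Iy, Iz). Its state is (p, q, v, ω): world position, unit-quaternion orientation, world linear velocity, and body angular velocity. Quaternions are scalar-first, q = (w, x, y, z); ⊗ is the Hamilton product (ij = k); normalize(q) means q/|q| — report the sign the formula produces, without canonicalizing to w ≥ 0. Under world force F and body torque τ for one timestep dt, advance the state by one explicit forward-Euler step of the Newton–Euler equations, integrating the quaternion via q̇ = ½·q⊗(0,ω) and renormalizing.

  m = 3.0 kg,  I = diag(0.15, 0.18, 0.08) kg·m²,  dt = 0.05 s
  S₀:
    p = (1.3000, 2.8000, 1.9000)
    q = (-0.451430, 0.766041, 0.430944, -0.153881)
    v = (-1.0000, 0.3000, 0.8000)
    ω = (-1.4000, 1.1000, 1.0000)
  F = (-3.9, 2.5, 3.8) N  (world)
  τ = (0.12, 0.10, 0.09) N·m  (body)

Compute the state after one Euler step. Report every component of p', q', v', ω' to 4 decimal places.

α = I⁻¹(τ − ω×Iω) = (1.5333, 1.1000, 1.7025)
new body rate ω' = (-1.3233, 1.1550, 1.0851)
2q̇ = q⊗(0,ω) = (0.7523000, 1.2322151, -1.0471806, 0.9945367)
q' = normalize(q + ½dt·q⊗(0,ω)) = (-0.4321, 0.7958, 0.4042, -0.1288)
linear accel F/m = (-1.3000, 0.8333, 1.2667)
p + v·dt = (1.2500, 2.8150, 1.9400)
new velocity v' = (-1.0650, 0.3417, 0.8633)

p' = (1.2500, 2.8150, 1.9400)
q' = (-0.4321, 0.7958, 0.4042, -0.1288)
v' = (-1.0650, 0.3417, 0.8633)
ω' = (-1.3233, 1.1550, 1.0851)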